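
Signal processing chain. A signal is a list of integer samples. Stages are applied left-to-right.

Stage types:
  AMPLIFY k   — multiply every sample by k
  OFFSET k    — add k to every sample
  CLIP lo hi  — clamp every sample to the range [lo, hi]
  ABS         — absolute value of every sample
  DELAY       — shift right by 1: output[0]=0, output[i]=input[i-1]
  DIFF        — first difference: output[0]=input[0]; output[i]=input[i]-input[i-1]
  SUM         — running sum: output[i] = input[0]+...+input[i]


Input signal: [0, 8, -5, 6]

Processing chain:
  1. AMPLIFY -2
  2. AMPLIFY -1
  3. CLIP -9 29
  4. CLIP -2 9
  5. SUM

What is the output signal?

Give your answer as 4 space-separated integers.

Input: [0, 8, -5, 6]
Stage 1 (AMPLIFY -2): 0*-2=0, 8*-2=-16, -5*-2=10, 6*-2=-12 -> [0, -16, 10, -12]
Stage 2 (AMPLIFY -1): 0*-1=0, -16*-1=16, 10*-1=-10, -12*-1=12 -> [0, 16, -10, 12]
Stage 3 (CLIP -9 29): clip(0,-9,29)=0, clip(16,-9,29)=16, clip(-10,-9,29)=-9, clip(12,-9,29)=12 -> [0, 16, -9, 12]
Stage 4 (CLIP -2 9): clip(0,-2,9)=0, clip(16,-2,9)=9, clip(-9,-2,9)=-2, clip(12,-2,9)=9 -> [0, 9, -2, 9]
Stage 5 (SUM): sum[0..0]=0, sum[0..1]=9, sum[0..2]=7, sum[0..3]=16 -> [0, 9, 7, 16]

Answer: 0 9 7 16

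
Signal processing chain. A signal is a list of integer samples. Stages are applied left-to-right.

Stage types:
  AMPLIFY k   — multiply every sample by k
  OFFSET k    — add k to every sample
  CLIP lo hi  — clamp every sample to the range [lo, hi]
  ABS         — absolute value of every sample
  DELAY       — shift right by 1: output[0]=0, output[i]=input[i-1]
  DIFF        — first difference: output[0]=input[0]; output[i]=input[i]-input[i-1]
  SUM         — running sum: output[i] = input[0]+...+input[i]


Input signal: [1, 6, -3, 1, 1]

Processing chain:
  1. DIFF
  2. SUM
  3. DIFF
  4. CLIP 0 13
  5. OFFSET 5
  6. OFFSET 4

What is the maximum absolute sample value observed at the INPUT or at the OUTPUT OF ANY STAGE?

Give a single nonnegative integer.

Input: [1, 6, -3, 1, 1] (max |s|=6)
Stage 1 (DIFF): s[0]=1, 6-1=5, -3-6=-9, 1--3=4, 1-1=0 -> [1, 5, -9, 4, 0] (max |s|=9)
Stage 2 (SUM): sum[0..0]=1, sum[0..1]=6, sum[0..2]=-3, sum[0..3]=1, sum[0..4]=1 -> [1, 6, -3, 1, 1] (max |s|=6)
Stage 3 (DIFF): s[0]=1, 6-1=5, -3-6=-9, 1--3=4, 1-1=0 -> [1, 5, -9, 4, 0] (max |s|=9)
Stage 4 (CLIP 0 13): clip(1,0,13)=1, clip(5,0,13)=5, clip(-9,0,13)=0, clip(4,0,13)=4, clip(0,0,13)=0 -> [1, 5, 0, 4, 0] (max |s|=5)
Stage 5 (OFFSET 5): 1+5=6, 5+5=10, 0+5=5, 4+5=9, 0+5=5 -> [6, 10, 5, 9, 5] (max |s|=10)
Stage 6 (OFFSET 4): 6+4=10, 10+4=14, 5+4=9, 9+4=13, 5+4=9 -> [10, 14, 9, 13, 9] (max |s|=14)
Overall max amplitude: 14

Answer: 14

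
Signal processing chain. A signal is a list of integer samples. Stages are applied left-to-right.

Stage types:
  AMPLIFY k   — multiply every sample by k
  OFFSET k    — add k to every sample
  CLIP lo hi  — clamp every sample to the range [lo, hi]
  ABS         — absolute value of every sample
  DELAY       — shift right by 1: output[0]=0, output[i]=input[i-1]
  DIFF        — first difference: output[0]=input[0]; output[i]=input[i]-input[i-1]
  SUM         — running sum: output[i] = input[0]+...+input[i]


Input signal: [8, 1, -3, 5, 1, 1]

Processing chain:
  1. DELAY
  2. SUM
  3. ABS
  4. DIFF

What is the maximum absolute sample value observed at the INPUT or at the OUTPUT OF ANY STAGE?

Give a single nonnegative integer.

Answer: 12

Derivation:
Input: [8, 1, -3, 5, 1, 1] (max |s|=8)
Stage 1 (DELAY): [0, 8, 1, -3, 5, 1] = [0, 8, 1, -3, 5, 1] -> [0, 8, 1, -3, 5, 1] (max |s|=8)
Stage 2 (SUM): sum[0..0]=0, sum[0..1]=8, sum[0..2]=9, sum[0..3]=6, sum[0..4]=11, sum[0..5]=12 -> [0, 8, 9, 6, 11, 12] (max |s|=12)
Stage 3 (ABS): |0|=0, |8|=8, |9|=9, |6|=6, |11|=11, |12|=12 -> [0, 8, 9, 6, 11, 12] (max |s|=12)
Stage 4 (DIFF): s[0]=0, 8-0=8, 9-8=1, 6-9=-3, 11-6=5, 12-11=1 -> [0, 8, 1, -3, 5, 1] (max |s|=8)
Overall max amplitude: 12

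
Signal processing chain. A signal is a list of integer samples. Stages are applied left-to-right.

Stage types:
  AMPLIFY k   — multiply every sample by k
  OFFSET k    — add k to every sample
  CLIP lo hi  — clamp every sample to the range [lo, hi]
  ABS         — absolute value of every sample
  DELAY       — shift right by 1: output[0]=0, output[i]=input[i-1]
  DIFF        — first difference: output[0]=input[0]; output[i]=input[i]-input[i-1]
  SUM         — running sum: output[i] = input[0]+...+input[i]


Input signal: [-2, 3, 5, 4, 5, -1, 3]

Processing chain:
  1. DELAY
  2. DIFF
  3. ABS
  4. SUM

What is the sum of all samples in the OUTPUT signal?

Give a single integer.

Input: [-2, 3, 5, 4, 5, -1, 3]
Stage 1 (DELAY): [0, -2, 3, 5, 4, 5, -1] = [0, -2, 3, 5, 4, 5, -1] -> [0, -2, 3, 5, 4, 5, -1]
Stage 2 (DIFF): s[0]=0, -2-0=-2, 3--2=5, 5-3=2, 4-5=-1, 5-4=1, -1-5=-6 -> [0, -2, 5, 2, -1, 1, -6]
Stage 3 (ABS): |0|=0, |-2|=2, |5|=5, |2|=2, |-1|=1, |1|=1, |-6|=6 -> [0, 2, 5, 2, 1, 1, 6]
Stage 4 (SUM): sum[0..0]=0, sum[0..1]=2, sum[0..2]=7, sum[0..3]=9, sum[0..4]=10, sum[0..5]=11, sum[0..6]=17 -> [0, 2, 7, 9, 10, 11, 17]
Output sum: 56

Answer: 56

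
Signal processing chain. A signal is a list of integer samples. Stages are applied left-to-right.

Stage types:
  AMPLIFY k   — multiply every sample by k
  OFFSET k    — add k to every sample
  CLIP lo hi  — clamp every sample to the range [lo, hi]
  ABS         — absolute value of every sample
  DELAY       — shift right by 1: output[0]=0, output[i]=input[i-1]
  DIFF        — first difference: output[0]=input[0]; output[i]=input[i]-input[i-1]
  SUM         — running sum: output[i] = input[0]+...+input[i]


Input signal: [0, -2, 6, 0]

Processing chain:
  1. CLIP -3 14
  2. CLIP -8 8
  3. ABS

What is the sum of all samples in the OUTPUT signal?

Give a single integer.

Answer: 8

Derivation:
Input: [0, -2, 6, 0]
Stage 1 (CLIP -3 14): clip(0,-3,14)=0, clip(-2,-3,14)=-2, clip(6,-3,14)=6, clip(0,-3,14)=0 -> [0, -2, 6, 0]
Stage 2 (CLIP -8 8): clip(0,-8,8)=0, clip(-2,-8,8)=-2, clip(6,-8,8)=6, clip(0,-8,8)=0 -> [0, -2, 6, 0]
Stage 3 (ABS): |0|=0, |-2|=2, |6|=6, |0|=0 -> [0, 2, 6, 0]
Output sum: 8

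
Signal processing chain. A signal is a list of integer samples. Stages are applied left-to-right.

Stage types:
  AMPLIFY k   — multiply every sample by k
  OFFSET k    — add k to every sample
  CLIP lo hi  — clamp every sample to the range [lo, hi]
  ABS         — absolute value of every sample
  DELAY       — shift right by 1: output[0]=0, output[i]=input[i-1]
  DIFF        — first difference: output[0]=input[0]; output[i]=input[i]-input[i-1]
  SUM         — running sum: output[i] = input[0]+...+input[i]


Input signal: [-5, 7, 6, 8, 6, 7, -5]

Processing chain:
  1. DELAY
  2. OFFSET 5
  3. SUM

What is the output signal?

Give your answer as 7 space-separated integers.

Answer: 5 5 17 28 41 52 64

Derivation:
Input: [-5, 7, 6, 8, 6, 7, -5]
Stage 1 (DELAY): [0, -5, 7, 6, 8, 6, 7] = [0, -5, 7, 6, 8, 6, 7] -> [0, -5, 7, 6, 8, 6, 7]
Stage 2 (OFFSET 5): 0+5=5, -5+5=0, 7+5=12, 6+5=11, 8+5=13, 6+5=11, 7+5=12 -> [5, 0, 12, 11, 13, 11, 12]
Stage 3 (SUM): sum[0..0]=5, sum[0..1]=5, sum[0..2]=17, sum[0..3]=28, sum[0..4]=41, sum[0..5]=52, sum[0..6]=64 -> [5, 5, 17, 28, 41, 52, 64]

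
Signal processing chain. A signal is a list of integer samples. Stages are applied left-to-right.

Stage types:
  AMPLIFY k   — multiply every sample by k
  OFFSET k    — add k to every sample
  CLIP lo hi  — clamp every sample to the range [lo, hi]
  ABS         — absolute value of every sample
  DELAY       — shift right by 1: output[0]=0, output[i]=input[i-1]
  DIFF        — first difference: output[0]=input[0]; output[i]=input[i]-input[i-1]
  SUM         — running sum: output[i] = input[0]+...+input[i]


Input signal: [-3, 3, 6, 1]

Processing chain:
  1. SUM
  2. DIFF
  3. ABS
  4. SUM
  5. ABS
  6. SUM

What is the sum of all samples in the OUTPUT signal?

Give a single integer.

Answer: 67

Derivation:
Input: [-3, 3, 6, 1]
Stage 1 (SUM): sum[0..0]=-3, sum[0..1]=0, sum[0..2]=6, sum[0..3]=7 -> [-3, 0, 6, 7]
Stage 2 (DIFF): s[0]=-3, 0--3=3, 6-0=6, 7-6=1 -> [-3, 3, 6, 1]
Stage 3 (ABS): |-3|=3, |3|=3, |6|=6, |1|=1 -> [3, 3, 6, 1]
Stage 4 (SUM): sum[0..0]=3, sum[0..1]=6, sum[0..2]=12, sum[0..3]=13 -> [3, 6, 12, 13]
Stage 5 (ABS): |3|=3, |6|=6, |12|=12, |13|=13 -> [3, 6, 12, 13]
Stage 6 (SUM): sum[0..0]=3, sum[0..1]=9, sum[0..2]=21, sum[0..3]=34 -> [3, 9, 21, 34]
Output sum: 67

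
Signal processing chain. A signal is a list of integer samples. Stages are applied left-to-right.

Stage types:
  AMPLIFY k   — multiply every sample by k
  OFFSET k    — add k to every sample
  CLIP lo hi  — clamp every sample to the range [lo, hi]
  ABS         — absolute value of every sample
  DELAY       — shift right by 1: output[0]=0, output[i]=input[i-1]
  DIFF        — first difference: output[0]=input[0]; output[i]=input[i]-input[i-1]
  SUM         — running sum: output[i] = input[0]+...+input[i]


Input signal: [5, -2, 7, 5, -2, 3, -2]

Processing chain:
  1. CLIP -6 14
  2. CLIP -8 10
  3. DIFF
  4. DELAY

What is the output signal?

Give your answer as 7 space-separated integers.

Input: [5, -2, 7, 5, -2, 3, -2]
Stage 1 (CLIP -6 14): clip(5,-6,14)=5, clip(-2,-6,14)=-2, clip(7,-6,14)=7, clip(5,-6,14)=5, clip(-2,-6,14)=-2, clip(3,-6,14)=3, clip(-2,-6,14)=-2 -> [5, -2, 7, 5, -2, 3, -2]
Stage 2 (CLIP -8 10): clip(5,-8,10)=5, clip(-2,-8,10)=-2, clip(7,-8,10)=7, clip(5,-8,10)=5, clip(-2,-8,10)=-2, clip(3,-8,10)=3, clip(-2,-8,10)=-2 -> [5, -2, 7, 5, -2, 3, -2]
Stage 3 (DIFF): s[0]=5, -2-5=-7, 7--2=9, 5-7=-2, -2-5=-7, 3--2=5, -2-3=-5 -> [5, -7, 9, -2, -7, 5, -5]
Stage 4 (DELAY): [0, 5, -7, 9, -2, -7, 5] = [0, 5, -7, 9, -2, -7, 5] -> [0, 5, -7, 9, -2, -7, 5]

Answer: 0 5 -7 9 -2 -7 5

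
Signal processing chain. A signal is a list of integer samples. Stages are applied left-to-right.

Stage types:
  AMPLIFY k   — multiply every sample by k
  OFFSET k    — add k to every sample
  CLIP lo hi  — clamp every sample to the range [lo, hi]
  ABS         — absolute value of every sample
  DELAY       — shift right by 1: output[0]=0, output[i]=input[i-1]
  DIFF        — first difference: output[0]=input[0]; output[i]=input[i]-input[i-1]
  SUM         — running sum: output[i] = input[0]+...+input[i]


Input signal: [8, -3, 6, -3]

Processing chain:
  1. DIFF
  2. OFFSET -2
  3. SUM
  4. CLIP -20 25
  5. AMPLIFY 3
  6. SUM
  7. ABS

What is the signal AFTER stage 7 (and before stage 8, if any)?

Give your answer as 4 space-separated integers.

Input: [8, -3, 6, -3]
Stage 1 (DIFF): s[0]=8, -3-8=-11, 6--3=9, -3-6=-9 -> [8, -11, 9, -9]
Stage 2 (OFFSET -2): 8+-2=6, -11+-2=-13, 9+-2=7, -9+-2=-11 -> [6, -13, 7, -11]
Stage 3 (SUM): sum[0..0]=6, sum[0..1]=-7, sum[0..2]=0, sum[0..3]=-11 -> [6, -7, 0, -11]
Stage 4 (CLIP -20 25): clip(6,-20,25)=6, clip(-7,-20,25)=-7, clip(0,-20,25)=0, clip(-11,-20,25)=-11 -> [6, -7, 0, -11]
Stage 5 (AMPLIFY 3): 6*3=18, -7*3=-21, 0*3=0, -11*3=-33 -> [18, -21, 0, -33]
Stage 6 (SUM): sum[0..0]=18, sum[0..1]=-3, sum[0..2]=-3, sum[0..3]=-36 -> [18, -3, -3, -36]
Stage 7 (ABS): |18|=18, |-3|=3, |-3|=3, |-36|=36 -> [18, 3, 3, 36]

Answer: 18 3 3 36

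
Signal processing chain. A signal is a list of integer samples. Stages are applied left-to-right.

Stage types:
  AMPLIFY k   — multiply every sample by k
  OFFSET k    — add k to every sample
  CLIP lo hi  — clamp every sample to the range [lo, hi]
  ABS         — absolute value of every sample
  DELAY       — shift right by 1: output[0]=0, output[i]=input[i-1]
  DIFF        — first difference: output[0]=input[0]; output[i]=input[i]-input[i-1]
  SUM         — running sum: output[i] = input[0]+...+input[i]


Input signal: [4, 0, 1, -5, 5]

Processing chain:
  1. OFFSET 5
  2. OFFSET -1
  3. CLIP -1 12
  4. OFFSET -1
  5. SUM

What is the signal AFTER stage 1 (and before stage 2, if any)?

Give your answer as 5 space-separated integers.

Input: [4, 0, 1, -5, 5]
Stage 1 (OFFSET 5): 4+5=9, 0+5=5, 1+5=6, -5+5=0, 5+5=10 -> [9, 5, 6, 0, 10]

Answer: 9 5 6 0 10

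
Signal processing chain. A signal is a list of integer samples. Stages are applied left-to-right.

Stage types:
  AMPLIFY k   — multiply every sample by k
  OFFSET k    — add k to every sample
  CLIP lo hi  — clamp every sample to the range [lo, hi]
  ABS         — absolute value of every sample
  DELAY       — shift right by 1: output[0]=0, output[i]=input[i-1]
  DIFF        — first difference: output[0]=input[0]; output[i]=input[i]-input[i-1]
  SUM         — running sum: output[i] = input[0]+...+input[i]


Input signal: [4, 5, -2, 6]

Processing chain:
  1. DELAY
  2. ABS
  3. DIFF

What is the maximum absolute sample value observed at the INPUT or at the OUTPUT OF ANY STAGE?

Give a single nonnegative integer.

Input: [4, 5, -2, 6] (max |s|=6)
Stage 1 (DELAY): [0, 4, 5, -2] = [0, 4, 5, -2] -> [0, 4, 5, -2] (max |s|=5)
Stage 2 (ABS): |0|=0, |4|=4, |5|=5, |-2|=2 -> [0, 4, 5, 2] (max |s|=5)
Stage 3 (DIFF): s[0]=0, 4-0=4, 5-4=1, 2-5=-3 -> [0, 4, 1, -3] (max |s|=4)
Overall max amplitude: 6

Answer: 6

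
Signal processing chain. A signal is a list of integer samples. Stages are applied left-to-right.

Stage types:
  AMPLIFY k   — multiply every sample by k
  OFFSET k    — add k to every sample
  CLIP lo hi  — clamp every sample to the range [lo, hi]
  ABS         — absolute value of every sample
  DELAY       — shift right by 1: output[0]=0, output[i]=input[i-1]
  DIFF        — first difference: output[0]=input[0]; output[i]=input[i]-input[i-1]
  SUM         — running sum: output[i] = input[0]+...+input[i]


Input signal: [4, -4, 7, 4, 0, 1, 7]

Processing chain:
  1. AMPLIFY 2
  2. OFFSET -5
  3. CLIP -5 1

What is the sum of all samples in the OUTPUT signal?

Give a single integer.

Answer: -9

Derivation:
Input: [4, -4, 7, 4, 0, 1, 7]
Stage 1 (AMPLIFY 2): 4*2=8, -4*2=-8, 7*2=14, 4*2=8, 0*2=0, 1*2=2, 7*2=14 -> [8, -8, 14, 8, 0, 2, 14]
Stage 2 (OFFSET -5): 8+-5=3, -8+-5=-13, 14+-5=9, 8+-5=3, 0+-5=-5, 2+-5=-3, 14+-5=9 -> [3, -13, 9, 3, -5, -3, 9]
Stage 3 (CLIP -5 1): clip(3,-5,1)=1, clip(-13,-5,1)=-5, clip(9,-5,1)=1, clip(3,-5,1)=1, clip(-5,-5,1)=-5, clip(-3,-5,1)=-3, clip(9,-5,1)=1 -> [1, -5, 1, 1, -5, -3, 1]
Output sum: -9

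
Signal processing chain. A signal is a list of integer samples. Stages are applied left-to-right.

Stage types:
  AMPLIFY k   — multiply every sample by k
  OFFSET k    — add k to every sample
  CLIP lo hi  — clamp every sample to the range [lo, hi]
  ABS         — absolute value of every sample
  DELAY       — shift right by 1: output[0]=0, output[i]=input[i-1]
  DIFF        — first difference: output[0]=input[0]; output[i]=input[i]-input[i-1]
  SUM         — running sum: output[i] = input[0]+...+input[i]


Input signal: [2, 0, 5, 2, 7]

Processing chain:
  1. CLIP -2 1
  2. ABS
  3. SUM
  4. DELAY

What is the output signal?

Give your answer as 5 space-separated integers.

Input: [2, 0, 5, 2, 7]
Stage 1 (CLIP -2 1): clip(2,-2,1)=1, clip(0,-2,1)=0, clip(5,-2,1)=1, clip(2,-2,1)=1, clip(7,-2,1)=1 -> [1, 0, 1, 1, 1]
Stage 2 (ABS): |1|=1, |0|=0, |1|=1, |1|=1, |1|=1 -> [1, 0, 1, 1, 1]
Stage 3 (SUM): sum[0..0]=1, sum[0..1]=1, sum[0..2]=2, sum[0..3]=3, sum[0..4]=4 -> [1, 1, 2, 3, 4]
Stage 4 (DELAY): [0, 1, 1, 2, 3] = [0, 1, 1, 2, 3] -> [0, 1, 1, 2, 3]

Answer: 0 1 1 2 3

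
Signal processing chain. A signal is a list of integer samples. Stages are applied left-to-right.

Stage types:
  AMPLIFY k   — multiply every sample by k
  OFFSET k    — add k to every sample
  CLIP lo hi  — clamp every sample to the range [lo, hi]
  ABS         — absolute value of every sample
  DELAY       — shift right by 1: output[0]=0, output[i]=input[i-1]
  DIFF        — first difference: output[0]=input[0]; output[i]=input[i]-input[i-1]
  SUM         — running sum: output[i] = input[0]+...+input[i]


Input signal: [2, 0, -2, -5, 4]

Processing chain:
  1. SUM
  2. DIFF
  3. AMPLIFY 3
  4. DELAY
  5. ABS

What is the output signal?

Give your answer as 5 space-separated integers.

Answer: 0 6 0 6 15

Derivation:
Input: [2, 0, -2, -5, 4]
Stage 1 (SUM): sum[0..0]=2, sum[0..1]=2, sum[0..2]=0, sum[0..3]=-5, sum[0..4]=-1 -> [2, 2, 0, -5, -1]
Stage 2 (DIFF): s[0]=2, 2-2=0, 0-2=-2, -5-0=-5, -1--5=4 -> [2, 0, -2, -5, 4]
Stage 3 (AMPLIFY 3): 2*3=6, 0*3=0, -2*3=-6, -5*3=-15, 4*3=12 -> [6, 0, -6, -15, 12]
Stage 4 (DELAY): [0, 6, 0, -6, -15] = [0, 6, 0, -6, -15] -> [0, 6, 0, -6, -15]
Stage 5 (ABS): |0|=0, |6|=6, |0|=0, |-6|=6, |-15|=15 -> [0, 6, 0, 6, 15]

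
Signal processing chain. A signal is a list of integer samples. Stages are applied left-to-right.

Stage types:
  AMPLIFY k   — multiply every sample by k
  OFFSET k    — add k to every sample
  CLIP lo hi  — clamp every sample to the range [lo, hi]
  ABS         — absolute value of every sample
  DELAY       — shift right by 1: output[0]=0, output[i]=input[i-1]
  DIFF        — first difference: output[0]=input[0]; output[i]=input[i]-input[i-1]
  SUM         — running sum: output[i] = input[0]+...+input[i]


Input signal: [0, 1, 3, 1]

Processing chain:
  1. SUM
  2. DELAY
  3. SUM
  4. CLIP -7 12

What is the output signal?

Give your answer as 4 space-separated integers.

Input: [0, 1, 3, 1]
Stage 1 (SUM): sum[0..0]=0, sum[0..1]=1, sum[0..2]=4, sum[0..3]=5 -> [0, 1, 4, 5]
Stage 2 (DELAY): [0, 0, 1, 4] = [0, 0, 1, 4] -> [0, 0, 1, 4]
Stage 3 (SUM): sum[0..0]=0, sum[0..1]=0, sum[0..2]=1, sum[0..3]=5 -> [0, 0, 1, 5]
Stage 4 (CLIP -7 12): clip(0,-7,12)=0, clip(0,-7,12)=0, clip(1,-7,12)=1, clip(5,-7,12)=5 -> [0, 0, 1, 5]

Answer: 0 0 1 5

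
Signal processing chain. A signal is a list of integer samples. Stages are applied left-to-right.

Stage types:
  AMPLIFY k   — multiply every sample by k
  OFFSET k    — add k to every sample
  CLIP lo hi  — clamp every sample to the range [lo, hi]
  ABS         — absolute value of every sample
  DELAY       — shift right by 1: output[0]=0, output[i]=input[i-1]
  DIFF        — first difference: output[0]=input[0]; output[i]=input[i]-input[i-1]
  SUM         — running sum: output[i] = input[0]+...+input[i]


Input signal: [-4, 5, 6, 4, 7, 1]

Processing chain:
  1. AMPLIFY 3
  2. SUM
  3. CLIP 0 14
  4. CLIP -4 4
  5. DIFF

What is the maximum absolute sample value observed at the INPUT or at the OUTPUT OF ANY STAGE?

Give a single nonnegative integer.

Answer: 57

Derivation:
Input: [-4, 5, 6, 4, 7, 1] (max |s|=7)
Stage 1 (AMPLIFY 3): -4*3=-12, 5*3=15, 6*3=18, 4*3=12, 7*3=21, 1*3=3 -> [-12, 15, 18, 12, 21, 3] (max |s|=21)
Stage 2 (SUM): sum[0..0]=-12, sum[0..1]=3, sum[0..2]=21, sum[0..3]=33, sum[0..4]=54, sum[0..5]=57 -> [-12, 3, 21, 33, 54, 57] (max |s|=57)
Stage 3 (CLIP 0 14): clip(-12,0,14)=0, clip(3,0,14)=3, clip(21,0,14)=14, clip(33,0,14)=14, clip(54,0,14)=14, clip(57,0,14)=14 -> [0, 3, 14, 14, 14, 14] (max |s|=14)
Stage 4 (CLIP -4 4): clip(0,-4,4)=0, clip(3,-4,4)=3, clip(14,-4,4)=4, clip(14,-4,4)=4, clip(14,-4,4)=4, clip(14,-4,4)=4 -> [0, 3, 4, 4, 4, 4] (max |s|=4)
Stage 5 (DIFF): s[0]=0, 3-0=3, 4-3=1, 4-4=0, 4-4=0, 4-4=0 -> [0, 3, 1, 0, 0, 0] (max |s|=3)
Overall max amplitude: 57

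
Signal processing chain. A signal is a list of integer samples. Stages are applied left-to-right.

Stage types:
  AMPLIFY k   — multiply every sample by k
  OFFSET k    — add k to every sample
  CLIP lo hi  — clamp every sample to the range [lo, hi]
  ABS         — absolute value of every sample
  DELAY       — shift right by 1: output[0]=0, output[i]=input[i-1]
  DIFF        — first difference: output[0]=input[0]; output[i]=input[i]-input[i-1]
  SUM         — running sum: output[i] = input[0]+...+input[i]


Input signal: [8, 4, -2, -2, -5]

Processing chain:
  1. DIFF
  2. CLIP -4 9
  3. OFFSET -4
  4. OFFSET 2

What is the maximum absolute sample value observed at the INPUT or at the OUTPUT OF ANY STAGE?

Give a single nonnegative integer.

Input: [8, 4, -2, -2, -5] (max |s|=8)
Stage 1 (DIFF): s[0]=8, 4-8=-4, -2-4=-6, -2--2=0, -5--2=-3 -> [8, -4, -6, 0, -3] (max |s|=8)
Stage 2 (CLIP -4 9): clip(8,-4,9)=8, clip(-4,-4,9)=-4, clip(-6,-4,9)=-4, clip(0,-4,9)=0, clip(-3,-4,9)=-3 -> [8, -4, -4, 0, -3] (max |s|=8)
Stage 3 (OFFSET -4): 8+-4=4, -4+-4=-8, -4+-4=-8, 0+-4=-4, -3+-4=-7 -> [4, -8, -8, -4, -7] (max |s|=8)
Stage 4 (OFFSET 2): 4+2=6, -8+2=-6, -8+2=-6, -4+2=-2, -7+2=-5 -> [6, -6, -6, -2, -5] (max |s|=6)
Overall max amplitude: 8

Answer: 8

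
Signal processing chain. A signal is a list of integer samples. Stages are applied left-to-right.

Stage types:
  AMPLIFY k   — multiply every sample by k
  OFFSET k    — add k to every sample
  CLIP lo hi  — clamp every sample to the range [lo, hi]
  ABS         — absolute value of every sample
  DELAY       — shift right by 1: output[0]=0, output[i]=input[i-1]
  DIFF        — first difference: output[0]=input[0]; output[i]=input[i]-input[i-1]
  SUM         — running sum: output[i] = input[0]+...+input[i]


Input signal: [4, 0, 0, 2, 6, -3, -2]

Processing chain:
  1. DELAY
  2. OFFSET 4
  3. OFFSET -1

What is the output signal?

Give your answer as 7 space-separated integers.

Answer: 3 7 3 3 5 9 0

Derivation:
Input: [4, 0, 0, 2, 6, -3, -2]
Stage 1 (DELAY): [0, 4, 0, 0, 2, 6, -3] = [0, 4, 0, 0, 2, 6, -3] -> [0, 4, 0, 0, 2, 6, -3]
Stage 2 (OFFSET 4): 0+4=4, 4+4=8, 0+4=4, 0+4=4, 2+4=6, 6+4=10, -3+4=1 -> [4, 8, 4, 4, 6, 10, 1]
Stage 3 (OFFSET -1): 4+-1=3, 8+-1=7, 4+-1=3, 4+-1=3, 6+-1=5, 10+-1=9, 1+-1=0 -> [3, 7, 3, 3, 5, 9, 0]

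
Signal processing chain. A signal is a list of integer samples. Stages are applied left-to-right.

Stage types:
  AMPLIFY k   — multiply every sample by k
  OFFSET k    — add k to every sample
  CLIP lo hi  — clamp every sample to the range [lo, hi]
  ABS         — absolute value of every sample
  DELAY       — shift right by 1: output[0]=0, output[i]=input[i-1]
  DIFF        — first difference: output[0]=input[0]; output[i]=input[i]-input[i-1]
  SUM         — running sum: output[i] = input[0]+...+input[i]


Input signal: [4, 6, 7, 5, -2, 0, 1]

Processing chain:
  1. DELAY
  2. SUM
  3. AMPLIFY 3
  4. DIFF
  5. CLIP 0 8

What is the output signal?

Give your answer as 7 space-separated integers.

Answer: 0 8 8 8 8 0 0

Derivation:
Input: [4, 6, 7, 5, -2, 0, 1]
Stage 1 (DELAY): [0, 4, 6, 7, 5, -2, 0] = [0, 4, 6, 7, 5, -2, 0] -> [0, 4, 6, 7, 5, -2, 0]
Stage 2 (SUM): sum[0..0]=0, sum[0..1]=4, sum[0..2]=10, sum[0..3]=17, sum[0..4]=22, sum[0..5]=20, sum[0..6]=20 -> [0, 4, 10, 17, 22, 20, 20]
Stage 3 (AMPLIFY 3): 0*3=0, 4*3=12, 10*3=30, 17*3=51, 22*3=66, 20*3=60, 20*3=60 -> [0, 12, 30, 51, 66, 60, 60]
Stage 4 (DIFF): s[0]=0, 12-0=12, 30-12=18, 51-30=21, 66-51=15, 60-66=-6, 60-60=0 -> [0, 12, 18, 21, 15, -6, 0]
Stage 5 (CLIP 0 8): clip(0,0,8)=0, clip(12,0,8)=8, clip(18,0,8)=8, clip(21,0,8)=8, clip(15,0,8)=8, clip(-6,0,8)=0, clip(0,0,8)=0 -> [0, 8, 8, 8, 8, 0, 0]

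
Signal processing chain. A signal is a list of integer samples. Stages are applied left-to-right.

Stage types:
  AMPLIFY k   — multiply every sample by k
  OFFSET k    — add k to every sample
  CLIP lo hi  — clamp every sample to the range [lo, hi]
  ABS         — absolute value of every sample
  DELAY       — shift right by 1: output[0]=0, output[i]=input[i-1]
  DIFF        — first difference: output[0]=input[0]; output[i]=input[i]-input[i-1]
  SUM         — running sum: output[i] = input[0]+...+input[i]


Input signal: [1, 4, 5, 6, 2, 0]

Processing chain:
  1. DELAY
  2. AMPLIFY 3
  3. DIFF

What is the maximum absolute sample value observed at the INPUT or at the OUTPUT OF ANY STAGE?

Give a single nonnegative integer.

Answer: 18

Derivation:
Input: [1, 4, 5, 6, 2, 0] (max |s|=6)
Stage 1 (DELAY): [0, 1, 4, 5, 6, 2] = [0, 1, 4, 5, 6, 2] -> [0, 1, 4, 5, 6, 2] (max |s|=6)
Stage 2 (AMPLIFY 3): 0*3=0, 1*3=3, 4*3=12, 5*3=15, 6*3=18, 2*3=6 -> [0, 3, 12, 15, 18, 6] (max |s|=18)
Stage 3 (DIFF): s[0]=0, 3-0=3, 12-3=9, 15-12=3, 18-15=3, 6-18=-12 -> [0, 3, 9, 3, 3, -12] (max |s|=12)
Overall max amplitude: 18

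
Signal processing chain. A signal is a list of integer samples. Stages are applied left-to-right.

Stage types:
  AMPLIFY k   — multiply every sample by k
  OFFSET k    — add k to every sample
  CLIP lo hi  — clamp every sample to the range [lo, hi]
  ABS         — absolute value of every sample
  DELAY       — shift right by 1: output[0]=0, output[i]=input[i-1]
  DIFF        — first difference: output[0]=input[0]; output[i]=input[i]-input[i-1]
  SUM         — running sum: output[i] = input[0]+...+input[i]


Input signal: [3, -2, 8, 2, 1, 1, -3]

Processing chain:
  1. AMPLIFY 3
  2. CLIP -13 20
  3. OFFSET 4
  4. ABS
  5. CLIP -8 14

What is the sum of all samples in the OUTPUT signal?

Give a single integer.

Answer: 58

Derivation:
Input: [3, -2, 8, 2, 1, 1, -3]
Stage 1 (AMPLIFY 3): 3*3=9, -2*3=-6, 8*3=24, 2*3=6, 1*3=3, 1*3=3, -3*3=-9 -> [9, -6, 24, 6, 3, 3, -9]
Stage 2 (CLIP -13 20): clip(9,-13,20)=9, clip(-6,-13,20)=-6, clip(24,-13,20)=20, clip(6,-13,20)=6, clip(3,-13,20)=3, clip(3,-13,20)=3, clip(-9,-13,20)=-9 -> [9, -6, 20, 6, 3, 3, -9]
Stage 3 (OFFSET 4): 9+4=13, -6+4=-2, 20+4=24, 6+4=10, 3+4=7, 3+4=7, -9+4=-5 -> [13, -2, 24, 10, 7, 7, -5]
Stage 4 (ABS): |13|=13, |-2|=2, |24|=24, |10|=10, |7|=7, |7|=7, |-5|=5 -> [13, 2, 24, 10, 7, 7, 5]
Stage 5 (CLIP -8 14): clip(13,-8,14)=13, clip(2,-8,14)=2, clip(24,-8,14)=14, clip(10,-8,14)=10, clip(7,-8,14)=7, clip(7,-8,14)=7, clip(5,-8,14)=5 -> [13, 2, 14, 10, 7, 7, 5]
Output sum: 58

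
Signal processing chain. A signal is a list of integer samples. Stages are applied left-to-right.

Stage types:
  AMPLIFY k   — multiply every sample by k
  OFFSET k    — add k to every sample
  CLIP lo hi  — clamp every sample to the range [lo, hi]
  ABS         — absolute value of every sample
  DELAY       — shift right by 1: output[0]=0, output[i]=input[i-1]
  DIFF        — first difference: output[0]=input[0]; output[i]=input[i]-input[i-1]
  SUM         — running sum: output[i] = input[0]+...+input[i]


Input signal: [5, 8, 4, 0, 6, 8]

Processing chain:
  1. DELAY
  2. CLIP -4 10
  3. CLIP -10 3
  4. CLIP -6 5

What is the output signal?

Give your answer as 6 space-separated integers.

Input: [5, 8, 4, 0, 6, 8]
Stage 1 (DELAY): [0, 5, 8, 4, 0, 6] = [0, 5, 8, 4, 0, 6] -> [0, 5, 8, 4, 0, 6]
Stage 2 (CLIP -4 10): clip(0,-4,10)=0, clip(5,-4,10)=5, clip(8,-4,10)=8, clip(4,-4,10)=4, clip(0,-4,10)=0, clip(6,-4,10)=6 -> [0, 5, 8, 4, 0, 6]
Stage 3 (CLIP -10 3): clip(0,-10,3)=0, clip(5,-10,3)=3, clip(8,-10,3)=3, clip(4,-10,3)=3, clip(0,-10,3)=0, clip(6,-10,3)=3 -> [0, 3, 3, 3, 0, 3]
Stage 4 (CLIP -6 5): clip(0,-6,5)=0, clip(3,-6,5)=3, clip(3,-6,5)=3, clip(3,-6,5)=3, clip(0,-6,5)=0, clip(3,-6,5)=3 -> [0, 3, 3, 3, 0, 3]

Answer: 0 3 3 3 0 3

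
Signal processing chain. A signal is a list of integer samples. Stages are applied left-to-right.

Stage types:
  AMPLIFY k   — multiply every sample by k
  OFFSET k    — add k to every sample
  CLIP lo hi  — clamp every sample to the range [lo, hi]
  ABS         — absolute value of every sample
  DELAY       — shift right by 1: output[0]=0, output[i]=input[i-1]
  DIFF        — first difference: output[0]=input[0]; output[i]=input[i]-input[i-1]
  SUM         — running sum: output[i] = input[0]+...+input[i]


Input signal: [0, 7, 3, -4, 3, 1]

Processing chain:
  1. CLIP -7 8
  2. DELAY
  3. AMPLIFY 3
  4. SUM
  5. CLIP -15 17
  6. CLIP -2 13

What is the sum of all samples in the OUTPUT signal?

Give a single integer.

Input: [0, 7, 3, -4, 3, 1]
Stage 1 (CLIP -7 8): clip(0,-7,8)=0, clip(7,-7,8)=7, clip(3,-7,8)=3, clip(-4,-7,8)=-4, clip(3,-7,8)=3, clip(1,-7,8)=1 -> [0, 7, 3, -4, 3, 1]
Stage 2 (DELAY): [0, 0, 7, 3, -4, 3] = [0, 0, 7, 3, -4, 3] -> [0, 0, 7, 3, -4, 3]
Stage 3 (AMPLIFY 3): 0*3=0, 0*3=0, 7*3=21, 3*3=9, -4*3=-12, 3*3=9 -> [0, 0, 21, 9, -12, 9]
Stage 4 (SUM): sum[0..0]=0, sum[0..1]=0, sum[0..2]=21, sum[0..3]=30, sum[0..4]=18, sum[0..5]=27 -> [0, 0, 21, 30, 18, 27]
Stage 5 (CLIP -15 17): clip(0,-15,17)=0, clip(0,-15,17)=0, clip(21,-15,17)=17, clip(30,-15,17)=17, clip(18,-15,17)=17, clip(27,-15,17)=17 -> [0, 0, 17, 17, 17, 17]
Stage 6 (CLIP -2 13): clip(0,-2,13)=0, clip(0,-2,13)=0, clip(17,-2,13)=13, clip(17,-2,13)=13, clip(17,-2,13)=13, clip(17,-2,13)=13 -> [0, 0, 13, 13, 13, 13]
Output sum: 52

Answer: 52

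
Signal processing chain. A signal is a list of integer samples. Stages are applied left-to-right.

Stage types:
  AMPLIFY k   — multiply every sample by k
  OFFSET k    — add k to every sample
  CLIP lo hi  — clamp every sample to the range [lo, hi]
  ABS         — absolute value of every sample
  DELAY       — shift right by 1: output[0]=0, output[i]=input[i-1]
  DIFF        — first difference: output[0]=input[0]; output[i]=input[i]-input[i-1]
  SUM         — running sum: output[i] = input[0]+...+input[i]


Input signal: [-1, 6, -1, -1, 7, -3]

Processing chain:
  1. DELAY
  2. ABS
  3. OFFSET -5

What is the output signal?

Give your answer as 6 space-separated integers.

Answer: -5 -4 1 -4 -4 2

Derivation:
Input: [-1, 6, -1, -1, 7, -3]
Stage 1 (DELAY): [0, -1, 6, -1, -1, 7] = [0, -1, 6, -1, -1, 7] -> [0, -1, 6, -1, -1, 7]
Stage 2 (ABS): |0|=0, |-1|=1, |6|=6, |-1|=1, |-1|=1, |7|=7 -> [0, 1, 6, 1, 1, 7]
Stage 3 (OFFSET -5): 0+-5=-5, 1+-5=-4, 6+-5=1, 1+-5=-4, 1+-5=-4, 7+-5=2 -> [-5, -4, 1, -4, -4, 2]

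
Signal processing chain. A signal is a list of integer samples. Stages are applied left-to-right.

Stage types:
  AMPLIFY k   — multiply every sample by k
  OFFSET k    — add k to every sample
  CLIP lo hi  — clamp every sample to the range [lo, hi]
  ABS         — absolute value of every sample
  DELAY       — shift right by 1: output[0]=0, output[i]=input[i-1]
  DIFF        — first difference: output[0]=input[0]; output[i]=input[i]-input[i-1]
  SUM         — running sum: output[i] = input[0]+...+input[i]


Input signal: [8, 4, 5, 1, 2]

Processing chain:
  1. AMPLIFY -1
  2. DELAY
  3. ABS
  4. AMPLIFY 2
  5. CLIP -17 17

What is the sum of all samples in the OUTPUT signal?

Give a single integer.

Answer: 36

Derivation:
Input: [8, 4, 5, 1, 2]
Stage 1 (AMPLIFY -1): 8*-1=-8, 4*-1=-4, 5*-1=-5, 1*-1=-1, 2*-1=-2 -> [-8, -4, -5, -1, -2]
Stage 2 (DELAY): [0, -8, -4, -5, -1] = [0, -8, -4, -5, -1] -> [0, -8, -4, -5, -1]
Stage 3 (ABS): |0|=0, |-8|=8, |-4|=4, |-5|=5, |-1|=1 -> [0, 8, 4, 5, 1]
Stage 4 (AMPLIFY 2): 0*2=0, 8*2=16, 4*2=8, 5*2=10, 1*2=2 -> [0, 16, 8, 10, 2]
Stage 5 (CLIP -17 17): clip(0,-17,17)=0, clip(16,-17,17)=16, clip(8,-17,17)=8, clip(10,-17,17)=10, clip(2,-17,17)=2 -> [0, 16, 8, 10, 2]
Output sum: 36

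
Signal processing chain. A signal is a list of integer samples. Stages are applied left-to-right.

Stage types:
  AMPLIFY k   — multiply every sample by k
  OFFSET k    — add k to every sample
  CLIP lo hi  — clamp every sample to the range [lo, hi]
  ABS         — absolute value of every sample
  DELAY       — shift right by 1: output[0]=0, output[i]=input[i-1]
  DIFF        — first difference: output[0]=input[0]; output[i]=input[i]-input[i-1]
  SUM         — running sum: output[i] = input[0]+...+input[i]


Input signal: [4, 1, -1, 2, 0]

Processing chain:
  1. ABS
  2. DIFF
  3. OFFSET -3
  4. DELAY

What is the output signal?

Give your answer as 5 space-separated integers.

Answer: 0 1 -6 -3 -2

Derivation:
Input: [4, 1, -1, 2, 0]
Stage 1 (ABS): |4|=4, |1|=1, |-1|=1, |2|=2, |0|=0 -> [4, 1, 1, 2, 0]
Stage 2 (DIFF): s[0]=4, 1-4=-3, 1-1=0, 2-1=1, 0-2=-2 -> [4, -3, 0, 1, -2]
Stage 3 (OFFSET -3): 4+-3=1, -3+-3=-6, 0+-3=-3, 1+-3=-2, -2+-3=-5 -> [1, -6, -3, -2, -5]
Stage 4 (DELAY): [0, 1, -6, -3, -2] = [0, 1, -6, -3, -2] -> [0, 1, -6, -3, -2]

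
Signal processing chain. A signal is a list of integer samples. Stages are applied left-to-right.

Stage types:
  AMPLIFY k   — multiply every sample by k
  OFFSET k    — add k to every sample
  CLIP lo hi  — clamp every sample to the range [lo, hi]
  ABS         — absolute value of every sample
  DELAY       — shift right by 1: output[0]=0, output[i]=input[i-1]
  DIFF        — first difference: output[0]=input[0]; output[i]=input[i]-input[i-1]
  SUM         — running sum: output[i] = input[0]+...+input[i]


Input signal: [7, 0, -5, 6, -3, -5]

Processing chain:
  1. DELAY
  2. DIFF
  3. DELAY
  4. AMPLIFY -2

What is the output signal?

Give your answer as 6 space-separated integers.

Answer: 0 0 -14 14 10 -22

Derivation:
Input: [7, 0, -5, 6, -3, -5]
Stage 1 (DELAY): [0, 7, 0, -5, 6, -3] = [0, 7, 0, -5, 6, -3] -> [0, 7, 0, -5, 6, -3]
Stage 2 (DIFF): s[0]=0, 7-0=7, 0-7=-7, -5-0=-5, 6--5=11, -3-6=-9 -> [0, 7, -7, -5, 11, -9]
Stage 3 (DELAY): [0, 0, 7, -7, -5, 11] = [0, 0, 7, -7, -5, 11] -> [0, 0, 7, -7, -5, 11]
Stage 4 (AMPLIFY -2): 0*-2=0, 0*-2=0, 7*-2=-14, -7*-2=14, -5*-2=10, 11*-2=-22 -> [0, 0, -14, 14, 10, -22]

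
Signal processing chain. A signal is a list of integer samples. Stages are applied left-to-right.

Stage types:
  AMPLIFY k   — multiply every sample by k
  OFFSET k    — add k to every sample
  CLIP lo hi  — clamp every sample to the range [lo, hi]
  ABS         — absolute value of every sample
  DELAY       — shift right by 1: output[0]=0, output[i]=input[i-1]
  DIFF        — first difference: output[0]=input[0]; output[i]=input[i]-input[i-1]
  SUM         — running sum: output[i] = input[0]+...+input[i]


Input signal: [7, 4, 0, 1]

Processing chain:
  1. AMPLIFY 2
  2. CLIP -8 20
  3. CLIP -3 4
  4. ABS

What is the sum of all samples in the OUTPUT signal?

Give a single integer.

Answer: 10

Derivation:
Input: [7, 4, 0, 1]
Stage 1 (AMPLIFY 2): 7*2=14, 4*2=8, 0*2=0, 1*2=2 -> [14, 8, 0, 2]
Stage 2 (CLIP -8 20): clip(14,-8,20)=14, clip(8,-8,20)=8, clip(0,-8,20)=0, clip(2,-8,20)=2 -> [14, 8, 0, 2]
Stage 3 (CLIP -3 4): clip(14,-3,4)=4, clip(8,-3,4)=4, clip(0,-3,4)=0, clip(2,-3,4)=2 -> [4, 4, 0, 2]
Stage 4 (ABS): |4|=4, |4|=4, |0|=0, |2|=2 -> [4, 4, 0, 2]
Output sum: 10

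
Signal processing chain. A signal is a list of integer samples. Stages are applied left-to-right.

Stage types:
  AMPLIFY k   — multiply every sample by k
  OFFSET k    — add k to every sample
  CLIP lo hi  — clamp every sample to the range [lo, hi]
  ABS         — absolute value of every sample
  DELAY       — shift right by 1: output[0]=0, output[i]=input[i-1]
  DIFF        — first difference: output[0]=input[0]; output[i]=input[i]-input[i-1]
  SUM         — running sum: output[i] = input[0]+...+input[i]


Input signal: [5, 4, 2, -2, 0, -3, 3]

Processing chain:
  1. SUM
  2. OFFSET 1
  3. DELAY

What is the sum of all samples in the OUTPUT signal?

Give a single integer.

Answer: 55

Derivation:
Input: [5, 4, 2, -2, 0, -3, 3]
Stage 1 (SUM): sum[0..0]=5, sum[0..1]=9, sum[0..2]=11, sum[0..3]=9, sum[0..4]=9, sum[0..5]=6, sum[0..6]=9 -> [5, 9, 11, 9, 9, 6, 9]
Stage 2 (OFFSET 1): 5+1=6, 9+1=10, 11+1=12, 9+1=10, 9+1=10, 6+1=7, 9+1=10 -> [6, 10, 12, 10, 10, 7, 10]
Stage 3 (DELAY): [0, 6, 10, 12, 10, 10, 7] = [0, 6, 10, 12, 10, 10, 7] -> [0, 6, 10, 12, 10, 10, 7]
Output sum: 55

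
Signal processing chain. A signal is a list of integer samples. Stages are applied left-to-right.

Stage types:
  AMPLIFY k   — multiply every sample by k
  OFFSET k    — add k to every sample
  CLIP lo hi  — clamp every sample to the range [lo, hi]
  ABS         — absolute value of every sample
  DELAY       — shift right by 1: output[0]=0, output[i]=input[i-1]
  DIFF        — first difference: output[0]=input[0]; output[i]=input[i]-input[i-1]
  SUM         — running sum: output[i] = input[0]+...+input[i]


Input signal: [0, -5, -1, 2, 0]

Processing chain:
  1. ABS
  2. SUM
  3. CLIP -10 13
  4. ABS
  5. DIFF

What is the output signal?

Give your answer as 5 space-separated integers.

Input: [0, -5, -1, 2, 0]
Stage 1 (ABS): |0|=0, |-5|=5, |-1|=1, |2|=2, |0|=0 -> [0, 5, 1, 2, 0]
Stage 2 (SUM): sum[0..0]=0, sum[0..1]=5, sum[0..2]=6, sum[0..3]=8, sum[0..4]=8 -> [0, 5, 6, 8, 8]
Stage 3 (CLIP -10 13): clip(0,-10,13)=0, clip(5,-10,13)=5, clip(6,-10,13)=6, clip(8,-10,13)=8, clip(8,-10,13)=8 -> [0, 5, 6, 8, 8]
Stage 4 (ABS): |0|=0, |5|=5, |6|=6, |8|=8, |8|=8 -> [0, 5, 6, 8, 8]
Stage 5 (DIFF): s[0]=0, 5-0=5, 6-5=1, 8-6=2, 8-8=0 -> [0, 5, 1, 2, 0]

Answer: 0 5 1 2 0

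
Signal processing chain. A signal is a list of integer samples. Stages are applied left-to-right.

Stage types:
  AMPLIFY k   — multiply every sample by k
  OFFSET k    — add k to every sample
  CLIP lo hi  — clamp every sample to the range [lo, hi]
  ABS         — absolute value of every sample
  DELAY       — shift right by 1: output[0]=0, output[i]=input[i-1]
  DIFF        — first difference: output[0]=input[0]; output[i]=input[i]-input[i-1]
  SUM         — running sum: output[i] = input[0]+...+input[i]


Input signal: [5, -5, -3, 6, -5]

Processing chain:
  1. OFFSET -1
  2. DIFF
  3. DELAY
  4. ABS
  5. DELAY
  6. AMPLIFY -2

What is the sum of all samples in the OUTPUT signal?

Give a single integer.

Input: [5, -5, -3, 6, -5]
Stage 1 (OFFSET -1): 5+-1=4, -5+-1=-6, -3+-1=-4, 6+-1=5, -5+-1=-6 -> [4, -6, -4, 5, -6]
Stage 2 (DIFF): s[0]=4, -6-4=-10, -4--6=2, 5--4=9, -6-5=-11 -> [4, -10, 2, 9, -11]
Stage 3 (DELAY): [0, 4, -10, 2, 9] = [0, 4, -10, 2, 9] -> [0, 4, -10, 2, 9]
Stage 4 (ABS): |0|=0, |4|=4, |-10|=10, |2|=2, |9|=9 -> [0, 4, 10, 2, 9]
Stage 5 (DELAY): [0, 0, 4, 10, 2] = [0, 0, 4, 10, 2] -> [0, 0, 4, 10, 2]
Stage 6 (AMPLIFY -2): 0*-2=0, 0*-2=0, 4*-2=-8, 10*-2=-20, 2*-2=-4 -> [0, 0, -8, -20, -4]
Output sum: -32

Answer: -32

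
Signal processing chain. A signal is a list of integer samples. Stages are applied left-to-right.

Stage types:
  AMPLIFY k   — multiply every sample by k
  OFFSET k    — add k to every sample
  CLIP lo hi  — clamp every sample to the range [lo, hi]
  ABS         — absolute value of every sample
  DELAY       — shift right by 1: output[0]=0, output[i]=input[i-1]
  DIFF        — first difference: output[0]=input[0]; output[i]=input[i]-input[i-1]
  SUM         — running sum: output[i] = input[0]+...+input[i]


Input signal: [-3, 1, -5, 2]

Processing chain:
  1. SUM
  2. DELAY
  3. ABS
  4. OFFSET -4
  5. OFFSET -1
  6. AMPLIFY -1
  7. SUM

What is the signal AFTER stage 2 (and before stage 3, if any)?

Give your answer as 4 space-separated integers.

Input: [-3, 1, -5, 2]
Stage 1 (SUM): sum[0..0]=-3, sum[0..1]=-2, sum[0..2]=-7, sum[0..3]=-5 -> [-3, -2, -7, -5]
Stage 2 (DELAY): [0, -3, -2, -7] = [0, -3, -2, -7] -> [0, -3, -2, -7]

Answer: 0 -3 -2 -7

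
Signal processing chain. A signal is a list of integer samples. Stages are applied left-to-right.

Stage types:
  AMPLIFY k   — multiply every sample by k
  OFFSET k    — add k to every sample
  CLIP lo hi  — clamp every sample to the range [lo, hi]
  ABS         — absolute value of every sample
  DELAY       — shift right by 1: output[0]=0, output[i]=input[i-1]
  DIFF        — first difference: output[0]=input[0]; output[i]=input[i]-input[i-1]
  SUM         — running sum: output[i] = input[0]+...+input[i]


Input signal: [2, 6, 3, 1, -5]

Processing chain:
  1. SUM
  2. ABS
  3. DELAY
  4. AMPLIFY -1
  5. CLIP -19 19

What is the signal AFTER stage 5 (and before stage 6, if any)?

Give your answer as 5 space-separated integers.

Input: [2, 6, 3, 1, -5]
Stage 1 (SUM): sum[0..0]=2, sum[0..1]=8, sum[0..2]=11, sum[0..3]=12, sum[0..4]=7 -> [2, 8, 11, 12, 7]
Stage 2 (ABS): |2|=2, |8|=8, |11|=11, |12|=12, |7|=7 -> [2, 8, 11, 12, 7]
Stage 3 (DELAY): [0, 2, 8, 11, 12] = [0, 2, 8, 11, 12] -> [0, 2, 8, 11, 12]
Stage 4 (AMPLIFY -1): 0*-1=0, 2*-1=-2, 8*-1=-8, 11*-1=-11, 12*-1=-12 -> [0, -2, -8, -11, -12]
Stage 5 (CLIP -19 19): clip(0,-19,19)=0, clip(-2,-19,19)=-2, clip(-8,-19,19)=-8, clip(-11,-19,19)=-11, clip(-12,-19,19)=-12 -> [0, -2, -8, -11, -12]

Answer: 0 -2 -8 -11 -12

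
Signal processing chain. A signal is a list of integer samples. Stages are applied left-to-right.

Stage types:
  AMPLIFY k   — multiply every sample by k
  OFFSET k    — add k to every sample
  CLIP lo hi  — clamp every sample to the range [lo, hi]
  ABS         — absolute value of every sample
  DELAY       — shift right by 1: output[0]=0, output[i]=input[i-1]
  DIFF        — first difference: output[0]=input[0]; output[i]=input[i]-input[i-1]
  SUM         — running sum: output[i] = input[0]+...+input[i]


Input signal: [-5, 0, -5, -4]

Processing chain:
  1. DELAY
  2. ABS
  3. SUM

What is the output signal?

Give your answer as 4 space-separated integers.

Input: [-5, 0, -5, -4]
Stage 1 (DELAY): [0, -5, 0, -5] = [0, -5, 0, -5] -> [0, -5, 0, -5]
Stage 2 (ABS): |0|=0, |-5|=5, |0|=0, |-5|=5 -> [0, 5, 0, 5]
Stage 3 (SUM): sum[0..0]=0, sum[0..1]=5, sum[0..2]=5, sum[0..3]=10 -> [0, 5, 5, 10]

Answer: 0 5 5 10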